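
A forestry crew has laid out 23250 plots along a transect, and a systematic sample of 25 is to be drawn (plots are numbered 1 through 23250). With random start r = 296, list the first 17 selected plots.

296, 1226, 2156, 3086, 4016, 4946, 5876, 6806, 7736, 8666, 9596, 10526, 11456, 12386, 13316, 14246, 15176

k = N/n = 23250/25 = 930
plot 1: 296
plot 2: 296 + 930 = 1226
plot 3: 1226 + 930 = 2156
plot 4: 2156 + 930 = 3086
plot 5: 3086 + 930 = 4016
plot 6: 4016 + 930 = 4946
plot 7: 4946 + 930 = 5876
plot 8: 5876 + 930 = 6806
plot 9: 6806 + 930 = 7736
plot 10: 7736 + 930 = 8666
plot 11: 8666 + 930 = 9596
plot 12: 9596 + 930 = 10526
plot 13: 10526 + 930 = 11456
plot 14: 11456 + 930 = 12386
plot 15: 12386 + 930 = 13316
plot 16: 13316 + 930 = 14246
plot 17: 14246 + 930 = 15176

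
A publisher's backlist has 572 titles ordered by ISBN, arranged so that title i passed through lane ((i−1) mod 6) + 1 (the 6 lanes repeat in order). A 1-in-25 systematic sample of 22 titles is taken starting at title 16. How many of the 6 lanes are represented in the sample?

Consecutive selections differ by k = 25, so their lane numbers differ by 25 mod 6 = 1.
gcd(25, 6) = 1, so the sample visits 6/1 = 6 distinct residues mod 6.
Start 16 is lane 4; the lanes hit are 1, 2, 3, 4, 5, 6.

6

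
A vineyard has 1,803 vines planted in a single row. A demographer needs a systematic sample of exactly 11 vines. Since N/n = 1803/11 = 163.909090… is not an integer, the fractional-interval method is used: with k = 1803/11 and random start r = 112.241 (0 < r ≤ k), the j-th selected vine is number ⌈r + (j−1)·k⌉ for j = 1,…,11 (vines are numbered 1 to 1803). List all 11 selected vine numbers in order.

113, 277, 441, 604, 768, 932, 1096, 1260, 1424, 1588, 1752

j=1: r + 0k = 112.241 → ⌈·⌉ = 113
j=2: r + 1k = 276.150090… → ⌈·⌉ = 277
j=3: r + 2k = 440.059181… → ⌈·⌉ = 441
j=4: r + 3k = 603.968272… → ⌈·⌉ = 604
j=5: r + 4k = 767.877363… → ⌈·⌉ = 768
j=6: r + 5k = 931.786454… → ⌈·⌉ = 932
j=7: r + 6k = 1095.695545… → ⌈·⌉ = 1096
j=8: r + 7k = 1259.604636… → ⌈·⌉ = 1260
j=9: r + 8k = 1423.513727… → ⌈·⌉ = 1424
j=10: r + 9k = 1587.422818… → ⌈·⌉ = 1588
j=11: r + 10k = 1751.331909… → ⌈·⌉ = 1752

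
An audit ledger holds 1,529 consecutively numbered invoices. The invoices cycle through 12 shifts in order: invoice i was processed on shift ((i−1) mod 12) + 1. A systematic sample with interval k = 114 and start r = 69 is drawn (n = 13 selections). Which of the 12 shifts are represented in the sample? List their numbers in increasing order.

Consecutive selections differ by k = 114, so their shift numbers differ by 114 mod 12 = 6.
gcd(114, 12) = 6, so the sample visits 12/6 = 2 distinct residues mod 12.
Start 69 is shift 9; the shifts hit are 3, 9.

3, 9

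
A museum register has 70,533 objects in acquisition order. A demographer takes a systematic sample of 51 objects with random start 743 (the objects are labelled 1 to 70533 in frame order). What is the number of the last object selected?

69893

k = 70533/51 = 1383
51st selection = r + (51−1)·k = 743 + 50×1383 = 743 + 69150 = 69893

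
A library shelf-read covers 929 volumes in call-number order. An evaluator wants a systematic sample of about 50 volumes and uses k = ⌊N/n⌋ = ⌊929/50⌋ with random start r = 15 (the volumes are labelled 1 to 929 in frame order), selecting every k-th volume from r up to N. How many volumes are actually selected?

k = ⌊929/50⌋ = 18
Achieved size = ⌊(929 − 15)/18⌋ + 1 = ⌊914/18⌋ + 1 = 50 + 1 = 51
(last selection: 15 + 50×18 = 915 ≤ 929; next would be 933 > 929)

51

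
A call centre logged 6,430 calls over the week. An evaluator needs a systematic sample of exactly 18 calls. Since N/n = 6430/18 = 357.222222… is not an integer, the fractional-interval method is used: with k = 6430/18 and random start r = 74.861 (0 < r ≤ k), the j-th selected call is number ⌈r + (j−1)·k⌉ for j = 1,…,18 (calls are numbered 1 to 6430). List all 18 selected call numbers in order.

j=1: r + 0k = 74.861 → ⌈·⌉ = 75
j=2: r + 1k = 432.083222… → ⌈·⌉ = 433
j=3: r + 2k = 789.305444… → ⌈·⌉ = 790
j=4: r + 3k = 1146.527666… → ⌈·⌉ = 1147
j=5: r + 4k = 1503.749888… → ⌈·⌉ = 1504
j=6: r + 5k = 1860.972111… → ⌈·⌉ = 1861
j=7: r + 6k = 2218.194333… → ⌈·⌉ = 2219
j=8: r + 7k = 2575.416555… → ⌈·⌉ = 2576
j=9: r + 8k = 2932.638777… → ⌈·⌉ = 2933
j=10: r + 9k = 3289.861 → ⌈·⌉ = 3290
j=11: r + 10k = 3647.083222… → ⌈·⌉ = 3648
j=12: r + 11k = 4004.305444… → ⌈·⌉ = 4005
j=13: r + 12k = 4361.527666… → ⌈·⌉ = 4362
j=14: r + 13k = 4718.749888… → ⌈·⌉ = 4719
j=15: r + 14k = 5075.972111… → ⌈·⌉ = 5076
j=16: r + 15k = 5433.194333… → ⌈·⌉ = 5434
j=17: r + 16k = 5790.416555… → ⌈·⌉ = 5791
j=18: r + 17k = 6147.638777… → ⌈·⌉ = 6148

75, 433, 790, 1147, 1504, 1861, 2219, 2576, 2933, 3290, 3648, 4005, 4362, 4719, 5076, 5434, 5791, 6148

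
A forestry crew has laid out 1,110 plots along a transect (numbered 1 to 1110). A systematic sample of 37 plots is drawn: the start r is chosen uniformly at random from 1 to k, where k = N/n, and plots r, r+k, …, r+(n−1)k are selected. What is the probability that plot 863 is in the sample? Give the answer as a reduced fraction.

k = 1110/37 = 30.
Plot 863 is selected iff r ≡ 863 (mod 30); exactly one such r in {1,…,30}.
Inclusion probability = 1/30.

1/30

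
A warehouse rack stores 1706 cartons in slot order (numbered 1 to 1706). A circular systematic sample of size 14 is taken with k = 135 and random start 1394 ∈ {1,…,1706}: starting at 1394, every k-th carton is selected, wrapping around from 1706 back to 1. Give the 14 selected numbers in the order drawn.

1394, 1529, 1664, 93, 228, 363, 498, 633, 768, 903, 1038, 1173, 1308, 1443

Selection 1: 1394
Selection 2: 1394 + 135 = 1529
Selection 3: 1529 + 135 = 1664
Selection 4: 1664 + 135 = 1799 → 1799 − 1706 = 93
Selection 5: 93 + 135 = 228
Selection 6: 228 + 135 = 363
Selection 7: 363 + 135 = 498
Selection 8: 498 + 135 = 633
Selection 9: 633 + 135 = 768
Selection 10: 768 + 135 = 903
Selection 11: 903 + 135 = 1038
Selection 12: 1038 + 135 = 1173
Selection 13: 1173 + 135 = 1308
Selection 14: 1308 + 135 = 1443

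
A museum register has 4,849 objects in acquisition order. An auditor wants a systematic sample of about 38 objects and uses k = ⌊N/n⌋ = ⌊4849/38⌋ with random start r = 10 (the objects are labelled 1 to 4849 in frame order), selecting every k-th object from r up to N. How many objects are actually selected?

k = ⌊4849/38⌋ = 127
Achieved size = ⌊(4849 − 10)/127⌋ + 1 = ⌊4839/127⌋ + 1 = 38 + 1 = 39
(last selection: 10 + 38×127 = 4836 ≤ 4849; next would be 4963 > 4849)

39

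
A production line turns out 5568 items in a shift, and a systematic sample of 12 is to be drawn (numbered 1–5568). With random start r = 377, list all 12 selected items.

k = N/n = 5568/12 = 464
item 1: 377
item 2: 377 + 464 = 841
item 3: 841 + 464 = 1305
item 4: 1305 + 464 = 1769
item 5: 1769 + 464 = 2233
item 6: 2233 + 464 = 2697
item 7: 2697 + 464 = 3161
item 8: 3161 + 464 = 3625
item 9: 3625 + 464 = 4089
item 10: 4089 + 464 = 4553
item 11: 4553 + 464 = 5017
item 12: 5017 + 464 = 5481

377, 841, 1305, 1769, 2233, 2697, 3161, 3625, 4089, 4553, 5017, 5481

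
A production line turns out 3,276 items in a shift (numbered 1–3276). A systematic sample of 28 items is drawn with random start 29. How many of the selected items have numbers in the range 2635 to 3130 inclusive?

4

k = 3276/28 = 117
First selection ≥ 2635: 29 + ⌈(2635−29)/117⌉·117 = 29 + 23×117 = 2720
Last selection ≤ 3130: 29 + ⌊(3130−29)/117⌋·117 = 29 + 26×117 = 3071
Count = 26 − 23 + 1 = 4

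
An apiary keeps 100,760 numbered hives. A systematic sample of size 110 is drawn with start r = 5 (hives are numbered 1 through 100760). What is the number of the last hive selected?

99849

k = 100760/110 = 916
110th selection = r + (110−1)·k = 5 + 109×916 = 5 + 99844 = 99849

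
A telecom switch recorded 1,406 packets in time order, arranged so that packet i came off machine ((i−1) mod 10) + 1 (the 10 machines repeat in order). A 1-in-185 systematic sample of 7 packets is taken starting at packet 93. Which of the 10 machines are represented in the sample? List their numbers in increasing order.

Consecutive selections differ by k = 185, so their machine numbers differ by 185 mod 10 = 5.
gcd(185, 10) = 5, so the sample visits 10/5 = 2 distinct residues mod 10.
Start 93 is machine 3; the machines hit are 3, 8.

3, 8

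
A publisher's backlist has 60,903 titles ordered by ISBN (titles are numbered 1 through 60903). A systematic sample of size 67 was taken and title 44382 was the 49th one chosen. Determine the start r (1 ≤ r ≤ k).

k = 60903/67 = 909
r = 44382 − (49−1)×909 = 44382 − 43632 = 750

750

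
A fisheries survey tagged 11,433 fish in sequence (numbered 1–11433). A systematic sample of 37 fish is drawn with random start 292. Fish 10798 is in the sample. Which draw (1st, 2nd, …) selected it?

k = 11433/37 = 309
position = (10798 − 292)/309 + 1 = 10506/309 + 1 = 34 + 1 = 35

35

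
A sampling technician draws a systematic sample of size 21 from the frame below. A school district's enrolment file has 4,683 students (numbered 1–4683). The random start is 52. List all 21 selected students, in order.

k = N/n = 4683/21 = 223
student 1: 52
student 2: 52 + 223 = 275
student 3: 275 + 223 = 498
student 4: 498 + 223 = 721
student 5: 721 + 223 = 944
student 6: 944 + 223 = 1167
student 7: 1167 + 223 = 1390
student 8: 1390 + 223 = 1613
student 9: 1613 + 223 = 1836
student 10: 1836 + 223 = 2059
student 11: 2059 + 223 = 2282
student 12: 2282 + 223 = 2505
student 13: 2505 + 223 = 2728
student 14: 2728 + 223 = 2951
student 15: 2951 + 223 = 3174
student 16: 3174 + 223 = 3397
student 17: 3397 + 223 = 3620
student 18: 3620 + 223 = 3843
student 19: 3843 + 223 = 4066
student 20: 4066 + 223 = 4289
student 21: 4289 + 223 = 4512

52, 275, 498, 721, 944, 1167, 1390, 1613, 1836, 2059, 2282, 2505, 2728, 2951, 3174, 3397, 3620, 3843, 4066, 4289, 4512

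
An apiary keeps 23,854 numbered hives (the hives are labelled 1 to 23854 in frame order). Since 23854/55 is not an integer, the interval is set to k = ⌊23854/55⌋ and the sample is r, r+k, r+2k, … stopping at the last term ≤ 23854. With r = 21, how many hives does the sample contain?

k = ⌊23854/55⌋ = 433
Achieved size = ⌊(23854 − 21)/433⌋ + 1 = ⌊23833/433⌋ + 1 = 55 + 1 = 56
(last selection: 21 + 55×433 = 23836 ≤ 23854; next would be 24269 > 23854)

56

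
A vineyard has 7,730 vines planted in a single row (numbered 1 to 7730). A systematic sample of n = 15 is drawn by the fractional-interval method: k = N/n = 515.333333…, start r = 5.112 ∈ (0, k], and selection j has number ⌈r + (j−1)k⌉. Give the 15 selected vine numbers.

j=1: r + 0k = 5.112 → ⌈·⌉ = 6
j=2: r + 1k = 520.445333… → ⌈·⌉ = 521
j=3: r + 2k = 1035.778666… → ⌈·⌉ = 1036
j=4: r + 3k = 1551.112 → ⌈·⌉ = 1552
j=5: r + 4k = 2066.445333… → ⌈·⌉ = 2067
j=6: r + 5k = 2581.778666… → ⌈·⌉ = 2582
j=7: r + 6k = 3097.112 → ⌈·⌉ = 3098
j=8: r + 7k = 3612.445333… → ⌈·⌉ = 3613
j=9: r + 8k = 4127.778666… → ⌈·⌉ = 4128
j=10: r + 9k = 4643.112 → ⌈·⌉ = 4644
j=11: r + 10k = 5158.445333… → ⌈·⌉ = 5159
j=12: r + 11k = 5673.778666… → ⌈·⌉ = 5674
j=13: r + 12k = 6189.112 → ⌈·⌉ = 6190
j=14: r + 13k = 6704.445333… → ⌈·⌉ = 6705
j=15: r + 14k = 7219.778666… → ⌈·⌉ = 7220

6, 521, 1036, 1552, 2067, 2582, 3098, 3613, 4128, 4644, 5159, 5674, 6190, 6705, 7220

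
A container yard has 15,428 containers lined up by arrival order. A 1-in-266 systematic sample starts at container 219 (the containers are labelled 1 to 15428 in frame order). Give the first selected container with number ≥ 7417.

k = 266
Steps past start: ⌈(7417 − 219)/266⌉ = ⌈7198/266⌉ = 28
Selected container: 219 + 28×266 = 7667

7667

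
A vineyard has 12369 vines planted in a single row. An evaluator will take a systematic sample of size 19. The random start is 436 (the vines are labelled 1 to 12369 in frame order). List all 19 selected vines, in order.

k = N/n = 12369/19 = 651
vine 1: 436
vine 2: 436 + 651 = 1087
vine 3: 1087 + 651 = 1738
vine 4: 1738 + 651 = 2389
vine 5: 2389 + 651 = 3040
vine 6: 3040 + 651 = 3691
vine 7: 3691 + 651 = 4342
vine 8: 4342 + 651 = 4993
vine 9: 4993 + 651 = 5644
vine 10: 5644 + 651 = 6295
vine 11: 6295 + 651 = 6946
vine 12: 6946 + 651 = 7597
vine 13: 7597 + 651 = 8248
vine 14: 8248 + 651 = 8899
vine 15: 8899 + 651 = 9550
vine 16: 9550 + 651 = 10201
vine 17: 10201 + 651 = 10852
vine 18: 10852 + 651 = 11503
vine 19: 11503 + 651 = 12154

436, 1087, 1738, 2389, 3040, 3691, 4342, 4993, 5644, 6295, 6946, 7597, 8248, 8899, 9550, 10201, 10852, 11503, 12154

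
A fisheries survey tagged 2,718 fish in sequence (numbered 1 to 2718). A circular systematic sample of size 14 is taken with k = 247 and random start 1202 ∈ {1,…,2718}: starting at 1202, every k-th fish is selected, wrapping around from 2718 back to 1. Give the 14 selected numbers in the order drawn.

Selection 1: 1202
Selection 2: 1202 + 247 = 1449
Selection 3: 1449 + 247 = 1696
Selection 4: 1696 + 247 = 1943
Selection 5: 1943 + 247 = 2190
Selection 6: 2190 + 247 = 2437
Selection 7: 2437 + 247 = 2684
Selection 8: 2684 + 247 = 2931 → 2931 − 2718 = 213
Selection 9: 213 + 247 = 460
Selection 10: 460 + 247 = 707
Selection 11: 707 + 247 = 954
Selection 12: 954 + 247 = 1201
Selection 13: 1201 + 247 = 1448
Selection 14: 1448 + 247 = 1695

1202, 1449, 1696, 1943, 2190, 2437, 2684, 213, 460, 707, 954, 1201, 1448, 1695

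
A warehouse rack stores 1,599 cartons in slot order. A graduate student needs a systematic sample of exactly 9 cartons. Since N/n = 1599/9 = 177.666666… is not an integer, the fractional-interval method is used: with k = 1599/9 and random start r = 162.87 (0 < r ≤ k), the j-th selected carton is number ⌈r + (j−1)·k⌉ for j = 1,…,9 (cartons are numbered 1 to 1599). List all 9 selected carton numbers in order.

163, 341, 519, 696, 874, 1052, 1229, 1407, 1585

j=1: r + 0k = 162.87 → ⌈·⌉ = 163
j=2: r + 1k = 340.536666… → ⌈·⌉ = 341
j=3: r + 2k = 518.203333… → ⌈·⌉ = 519
j=4: r + 3k = 695.87 → ⌈·⌉ = 696
j=5: r + 4k = 873.536666… → ⌈·⌉ = 874
j=6: r + 5k = 1051.203333… → ⌈·⌉ = 1052
j=7: r + 6k = 1228.87 → ⌈·⌉ = 1229
j=8: r + 7k = 1406.536666… → ⌈·⌉ = 1407
j=9: r + 8k = 1584.203333… → ⌈·⌉ = 1585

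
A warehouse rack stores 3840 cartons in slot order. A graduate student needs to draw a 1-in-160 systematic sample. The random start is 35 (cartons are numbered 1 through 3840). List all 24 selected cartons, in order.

carton 1: 35
carton 2: 35 + 160 = 195
carton 3: 195 + 160 = 355
carton 4: 355 + 160 = 515
carton 5: 515 + 160 = 675
carton 6: 675 + 160 = 835
carton 7: 835 + 160 = 995
carton 8: 995 + 160 = 1155
carton 9: 1155 + 160 = 1315
carton 10: 1315 + 160 = 1475
carton 11: 1475 + 160 = 1635
carton 12: 1635 + 160 = 1795
carton 13: 1795 + 160 = 1955
carton 14: 1955 + 160 = 2115
carton 15: 2115 + 160 = 2275
carton 16: 2275 + 160 = 2435
carton 17: 2435 + 160 = 2595
carton 18: 2595 + 160 = 2755
carton 19: 2755 + 160 = 2915
carton 20: 2915 + 160 = 3075
carton 21: 3075 + 160 = 3235
carton 22: 3235 + 160 = 3395
carton 23: 3395 + 160 = 3555
carton 24: 3555 + 160 = 3715

35, 195, 355, 515, 675, 835, 995, 1155, 1315, 1475, 1635, 1795, 1955, 2115, 2275, 2435, 2595, 2755, 2915, 3075, 3235, 3395, 3555, 3715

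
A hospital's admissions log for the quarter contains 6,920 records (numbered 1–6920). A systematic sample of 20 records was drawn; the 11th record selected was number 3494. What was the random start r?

34

k = 6920/20 = 346
r = 3494 − (11−1)×346 = 3494 − 3460 = 34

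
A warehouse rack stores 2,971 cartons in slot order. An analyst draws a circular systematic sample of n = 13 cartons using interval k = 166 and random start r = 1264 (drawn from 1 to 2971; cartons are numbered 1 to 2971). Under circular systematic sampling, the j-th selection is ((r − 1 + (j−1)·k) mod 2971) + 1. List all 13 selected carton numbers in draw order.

1264, 1430, 1596, 1762, 1928, 2094, 2260, 2426, 2592, 2758, 2924, 119, 285

Selection 1: 1264
Selection 2: 1264 + 166 = 1430
Selection 3: 1430 + 166 = 1596
Selection 4: 1596 + 166 = 1762
Selection 5: 1762 + 166 = 1928
Selection 6: 1928 + 166 = 2094
Selection 7: 2094 + 166 = 2260
Selection 8: 2260 + 166 = 2426
Selection 9: 2426 + 166 = 2592
Selection 10: 2592 + 166 = 2758
Selection 11: 2758 + 166 = 2924
Selection 12: 2924 + 166 = 3090 → 3090 − 2971 = 119
Selection 13: 119 + 166 = 285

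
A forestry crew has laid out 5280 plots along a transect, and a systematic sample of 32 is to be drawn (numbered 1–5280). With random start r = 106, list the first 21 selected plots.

k = N/n = 5280/32 = 165
plot 1: 106
plot 2: 106 + 165 = 271
plot 3: 271 + 165 = 436
plot 4: 436 + 165 = 601
plot 5: 601 + 165 = 766
plot 6: 766 + 165 = 931
plot 7: 931 + 165 = 1096
plot 8: 1096 + 165 = 1261
plot 9: 1261 + 165 = 1426
plot 10: 1426 + 165 = 1591
plot 11: 1591 + 165 = 1756
plot 12: 1756 + 165 = 1921
plot 13: 1921 + 165 = 2086
plot 14: 2086 + 165 = 2251
plot 15: 2251 + 165 = 2416
plot 16: 2416 + 165 = 2581
plot 17: 2581 + 165 = 2746
plot 18: 2746 + 165 = 2911
plot 19: 2911 + 165 = 3076
plot 20: 3076 + 165 = 3241
plot 21: 3241 + 165 = 3406

106, 271, 436, 601, 766, 931, 1096, 1261, 1426, 1591, 1756, 1921, 2086, 2251, 2416, 2581, 2746, 2911, 3076, 3241, 3406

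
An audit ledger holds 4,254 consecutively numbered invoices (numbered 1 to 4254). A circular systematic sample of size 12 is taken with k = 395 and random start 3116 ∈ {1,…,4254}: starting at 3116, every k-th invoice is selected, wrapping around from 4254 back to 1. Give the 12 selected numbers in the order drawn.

Selection 1: 3116
Selection 2: 3116 + 395 = 3511
Selection 3: 3511 + 395 = 3906
Selection 4: 3906 + 395 = 4301 → 4301 − 4254 = 47
Selection 5: 47 + 395 = 442
Selection 6: 442 + 395 = 837
Selection 7: 837 + 395 = 1232
Selection 8: 1232 + 395 = 1627
Selection 9: 1627 + 395 = 2022
Selection 10: 2022 + 395 = 2417
Selection 11: 2417 + 395 = 2812
Selection 12: 2812 + 395 = 3207

3116, 3511, 3906, 47, 442, 837, 1232, 1627, 2022, 2417, 2812, 3207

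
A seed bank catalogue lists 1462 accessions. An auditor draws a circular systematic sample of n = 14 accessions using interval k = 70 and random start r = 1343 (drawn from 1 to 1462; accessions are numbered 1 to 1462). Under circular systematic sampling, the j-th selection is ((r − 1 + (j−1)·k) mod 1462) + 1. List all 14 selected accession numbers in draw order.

1343, 1413, 21, 91, 161, 231, 301, 371, 441, 511, 581, 651, 721, 791

Selection 1: 1343
Selection 2: 1343 + 70 = 1413
Selection 3: 1413 + 70 = 1483 → 1483 − 1462 = 21
Selection 4: 21 + 70 = 91
Selection 5: 91 + 70 = 161
Selection 6: 161 + 70 = 231
Selection 7: 231 + 70 = 301
Selection 8: 301 + 70 = 371
Selection 9: 371 + 70 = 441
Selection 10: 441 + 70 = 511
Selection 11: 511 + 70 = 581
Selection 12: 581 + 70 = 651
Selection 13: 651 + 70 = 721
Selection 14: 721 + 70 = 791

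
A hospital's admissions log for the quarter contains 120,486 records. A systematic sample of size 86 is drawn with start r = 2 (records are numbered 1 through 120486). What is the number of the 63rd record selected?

k = 120486/86 = 1401
63rd selection = r + (63−1)·k = 2 + 62×1401 = 2 + 86862 = 86864

86864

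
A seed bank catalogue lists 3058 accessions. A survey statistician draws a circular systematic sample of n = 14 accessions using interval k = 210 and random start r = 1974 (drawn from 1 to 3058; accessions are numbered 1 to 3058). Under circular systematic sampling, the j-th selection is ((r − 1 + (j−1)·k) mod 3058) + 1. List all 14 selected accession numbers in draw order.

Selection 1: 1974
Selection 2: 1974 + 210 = 2184
Selection 3: 2184 + 210 = 2394
Selection 4: 2394 + 210 = 2604
Selection 5: 2604 + 210 = 2814
Selection 6: 2814 + 210 = 3024
Selection 7: 3024 + 210 = 3234 → 3234 − 3058 = 176
Selection 8: 176 + 210 = 386
Selection 9: 386 + 210 = 596
Selection 10: 596 + 210 = 806
Selection 11: 806 + 210 = 1016
Selection 12: 1016 + 210 = 1226
Selection 13: 1226 + 210 = 1436
Selection 14: 1436 + 210 = 1646

1974, 2184, 2394, 2604, 2814, 3024, 176, 386, 596, 806, 1016, 1226, 1436, 1646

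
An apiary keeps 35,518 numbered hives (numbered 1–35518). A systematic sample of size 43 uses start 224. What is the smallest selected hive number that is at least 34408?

k = 35518/43 = 826
Steps past start: ⌈(34408 − 224)/826⌉ = ⌈34184/826⌉ = 42
Selected hive: 224 + 42×826 = 34916

34916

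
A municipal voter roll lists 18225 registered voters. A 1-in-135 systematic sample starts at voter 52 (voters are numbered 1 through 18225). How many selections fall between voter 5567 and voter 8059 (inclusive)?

k = 135
First selection ≥ 5567: 52 + ⌈(5567−52)/135⌉·135 = 52 + 41×135 = 5587
Last selection ≤ 8059: 52 + ⌊(8059−52)/135⌋·135 = 52 + 59×135 = 8017
Count = 59 − 41 + 1 = 19

19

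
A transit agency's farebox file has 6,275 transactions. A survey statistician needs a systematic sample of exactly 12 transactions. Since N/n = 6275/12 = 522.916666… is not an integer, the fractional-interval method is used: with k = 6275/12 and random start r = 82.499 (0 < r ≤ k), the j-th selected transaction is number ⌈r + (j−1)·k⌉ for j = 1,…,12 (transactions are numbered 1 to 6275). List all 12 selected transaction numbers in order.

83, 606, 1129, 1652, 2175, 2698, 3220, 3743, 4266, 4789, 5312, 5835

j=1: r + 0k = 82.499 → ⌈·⌉ = 83
j=2: r + 1k = 605.415666… → ⌈·⌉ = 606
j=3: r + 2k = 1128.332333… → ⌈·⌉ = 1129
j=4: r + 3k = 1651.249 → ⌈·⌉ = 1652
j=5: r + 4k = 2174.165666… → ⌈·⌉ = 2175
j=6: r + 5k = 2697.082333… → ⌈·⌉ = 2698
j=7: r + 6k = 3219.999 → ⌈·⌉ = 3220
j=8: r + 7k = 3742.915666… → ⌈·⌉ = 3743
j=9: r + 8k = 4265.832333… → ⌈·⌉ = 4266
j=10: r + 9k = 4788.749 → ⌈·⌉ = 4789
j=11: r + 10k = 5311.665666… → ⌈·⌉ = 5312
j=12: r + 11k = 5834.582333… → ⌈·⌉ = 5835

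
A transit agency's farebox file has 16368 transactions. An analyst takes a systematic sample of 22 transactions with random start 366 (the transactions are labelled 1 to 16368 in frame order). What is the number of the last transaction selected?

k = 16368/22 = 744
22nd selection = r + (22−1)·k = 366 + 21×744 = 366 + 15624 = 15990

15990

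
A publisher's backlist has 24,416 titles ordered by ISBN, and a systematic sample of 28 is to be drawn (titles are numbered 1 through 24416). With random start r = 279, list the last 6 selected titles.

k = N/n = 24416/28 = 872
23rd selection = 279 + 22×872 = 19463
24th: 19463 + 872 = 20335
25th: 20335 + 872 = 21207
26th: 21207 + 872 = 22079
27th: 22079 + 872 = 22951
28th: 22951 + 872 = 23823

19463, 20335, 21207, 22079, 22951, 23823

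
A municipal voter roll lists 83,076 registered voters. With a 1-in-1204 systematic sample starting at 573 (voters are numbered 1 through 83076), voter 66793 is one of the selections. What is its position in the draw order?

56

k = 1204
position = (66793 − 573)/1204 + 1 = 66220/1204 + 1 = 55 + 1 = 56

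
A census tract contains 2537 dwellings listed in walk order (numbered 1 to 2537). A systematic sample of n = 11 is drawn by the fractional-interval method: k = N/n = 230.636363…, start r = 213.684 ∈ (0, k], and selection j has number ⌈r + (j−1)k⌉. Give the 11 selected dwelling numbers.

214, 445, 675, 906, 1137, 1367, 1598, 1829, 2059, 2290, 2521

j=1: r + 0k = 213.684 → ⌈·⌉ = 214
j=2: r + 1k = 444.320363… → ⌈·⌉ = 445
j=3: r + 2k = 674.956727… → ⌈·⌉ = 675
j=4: r + 3k = 905.593090… → ⌈·⌉ = 906
j=5: r + 4k = 1136.229454… → ⌈·⌉ = 1137
j=6: r + 5k = 1366.865818… → ⌈·⌉ = 1367
j=7: r + 6k = 1597.502181… → ⌈·⌉ = 1598
j=8: r + 7k = 1828.138545… → ⌈·⌉ = 1829
j=9: r + 8k = 2058.774909… → ⌈·⌉ = 2059
j=10: r + 9k = 2289.411272… → ⌈·⌉ = 2290
j=11: r + 10k = 2520.047636… → ⌈·⌉ = 2521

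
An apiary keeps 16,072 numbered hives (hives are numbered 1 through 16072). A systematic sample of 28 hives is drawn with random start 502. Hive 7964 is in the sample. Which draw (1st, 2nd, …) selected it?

k = 16072/28 = 574
position = (7964 − 502)/574 + 1 = 7462/574 + 1 = 13 + 1 = 14

14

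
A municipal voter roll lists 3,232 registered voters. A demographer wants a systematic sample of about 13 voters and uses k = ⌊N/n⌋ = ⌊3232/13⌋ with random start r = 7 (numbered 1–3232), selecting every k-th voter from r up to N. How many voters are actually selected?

14

k = ⌊3232/13⌋ = 248
Achieved size = ⌊(3232 − 7)/248⌋ + 1 = ⌊3225/248⌋ + 1 = 13 + 1 = 14
(last selection: 7 + 13×248 = 3231 ≤ 3232; next would be 3479 > 3232)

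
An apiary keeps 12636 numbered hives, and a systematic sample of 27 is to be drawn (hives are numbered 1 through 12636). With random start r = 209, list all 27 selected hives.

k = N/n = 12636/27 = 468
hive 1: 209
hive 2: 209 + 468 = 677
hive 3: 677 + 468 = 1145
hive 4: 1145 + 468 = 1613
hive 5: 1613 + 468 = 2081
hive 6: 2081 + 468 = 2549
hive 7: 2549 + 468 = 3017
hive 8: 3017 + 468 = 3485
hive 9: 3485 + 468 = 3953
hive 10: 3953 + 468 = 4421
hive 11: 4421 + 468 = 4889
hive 12: 4889 + 468 = 5357
hive 13: 5357 + 468 = 5825
hive 14: 5825 + 468 = 6293
hive 15: 6293 + 468 = 6761
hive 16: 6761 + 468 = 7229
hive 17: 7229 + 468 = 7697
hive 18: 7697 + 468 = 8165
hive 19: 8165 + 468 = 8633
hive 20: 8633 + 468 = 9101
hive 21: 9101 + 468 = 9569
hive 22: 9569 + 468 = 10037
hive 23: 10037 + 468 = 10505
hive 24: 10505 + 468 = 10973
hive 25: 10973 + 468 = 11441
hive 26: 11441 + 468 = 11909
hive 27: 11909 + 468 = 12377

209, 677, 1145, 1613, 2081, 2549, 3017, 3485, 3953, 4421, 4889, 5357, 5825, 6293, 6761, 7229, 7697, 8165, 8633, 9101, 9569, 10037, 10505, 10973, 11441, 11909, 12377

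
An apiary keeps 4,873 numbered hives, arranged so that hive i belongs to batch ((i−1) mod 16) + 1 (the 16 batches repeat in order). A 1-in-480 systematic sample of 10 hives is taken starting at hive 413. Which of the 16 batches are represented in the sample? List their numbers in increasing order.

13

Consecutive selections differ by k = 480, so their batch numbers differ by 480 mod 16 = 0.
gcd(480, 16) = 16, so the sample visits 16/16 = 1 distinct residues mod 16.
Start 413 is batch 13; the batches hit are 13.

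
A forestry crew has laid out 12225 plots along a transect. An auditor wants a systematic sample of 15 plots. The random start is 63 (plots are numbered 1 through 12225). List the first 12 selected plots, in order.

63, 878, 1693, 2508, 3323, 4138, 4953, 5768, 6583, 7398, 8213, 9028

k = N/n = 12225/15 = 815
plot 1: 63
plot 2: 63 + 815 = 878
plot 3: 878 + 815 = 1693
plot 4: 1693 + 815 = 2508
plot 5: 2508 + 815 = 3323
plot 6: 3323 + 815 = 4138
plot 7: 4138 + 815 = 4953
plot 8: 4953 + 815 = 5768
plot 9: 5768 + 815 = 6583
plot 10: 6583 + 815 = 7398
plot 11: 7398 + 815 = 8213
plot 12: 8213 + 815 = 9028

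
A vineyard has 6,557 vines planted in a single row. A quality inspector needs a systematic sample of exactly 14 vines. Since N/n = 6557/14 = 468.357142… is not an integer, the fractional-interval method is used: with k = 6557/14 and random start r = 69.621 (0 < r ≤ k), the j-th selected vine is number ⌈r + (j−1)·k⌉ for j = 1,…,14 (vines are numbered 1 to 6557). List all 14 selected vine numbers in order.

j=1: r + 0k = 69.621 → ⌈·⌉ = 70
j=2: r + 1k = 537.978142… → ⌈·⌉ = 538
j=3: r + 2k = 1006.335285… → ⌈·⌉ = 1007
j=4: r + 3k = 1474.692428… → ⌈·⌉ = 1475
j=5: r + 4k = 1943.049571… → ⌈·⌉ = 1944
j=6: r + 5k = 2411.406714… → ⌈·⌉ = 2412
j=7: r + 6k = 2879.763857… → ⌈·⌉ = 2880
j=8: r + 7k = 3348.121 → ⌈·⌉ = 3349
j=9: r + 8k = 3816.478142… → ⌈·⌉ = 3817
j=10: r + 9k = 4284.835285… → ⌈·⌉ = 4285
j=11: r + 10k = 4753.192428… → ⌈·⌉ = 4754
j=12: r + 11k = 5221.549571… → ⌈·⌉ = 5222
j=13: r + 12k = 5689.906714… → ⌈·⌉ = 5690
j=14: r + 13k = 6158.263857… → ⌈·⌉ = 6159

70, 538, 1007, 1475, 1944, 2412, 2880, 3349, 3817, 4285, 4754, 5222, 5690, 6159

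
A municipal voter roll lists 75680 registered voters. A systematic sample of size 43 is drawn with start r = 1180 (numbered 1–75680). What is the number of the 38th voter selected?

66300

k = 75680/43 = 1760
38th selection = r + (38−1)·k = 1180 + 37×1760 = 1180 + 65120 = 66300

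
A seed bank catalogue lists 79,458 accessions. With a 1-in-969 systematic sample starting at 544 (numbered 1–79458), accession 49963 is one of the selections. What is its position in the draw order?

k = 969
position = (49963 − 544)/969 + 1 = 49419/969 + 1 = 51 + 1 = 52

52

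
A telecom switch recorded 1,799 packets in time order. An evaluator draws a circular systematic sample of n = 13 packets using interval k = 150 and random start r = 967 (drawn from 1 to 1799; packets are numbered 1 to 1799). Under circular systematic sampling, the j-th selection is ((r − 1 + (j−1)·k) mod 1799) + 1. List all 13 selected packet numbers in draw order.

967, 1117, 1267, 1417, 1567, 1717, 68, 218, 368, 518, 668, 818, 968

Selection 1: 967
Selection 2: 967 + 150 = 1117
Selection 3: 1117 + 150 = 1267
Selection 4: 1267 + 150 = 1417
Selection 5: 1417 + 150 = 1567
Selection 6: 1567 + 150 = 1717
Selection 7: 1717 + 150 = 1867 → 1867 − 1799 = 68
Selection 8: 68 + 150 = 218
Selection 9: 218 + 150 = 368
Selection 10: 368 + 150 = 518
Selection 11: 518 + 150 = 668
Selection 12: 668 + 150 = 818
Selection 13: 818 + 150 = 968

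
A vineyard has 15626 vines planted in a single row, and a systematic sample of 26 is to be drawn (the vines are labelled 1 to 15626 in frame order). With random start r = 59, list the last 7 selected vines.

k = N/n = 15626/26 = 601
20th selection = 59 + 19×601 = 11478
21st: 11478 + 601 = 12079
22nd: 12079 + 601 = 12680
23rd: 12680 + 601 = 13281
24th: 13281 + 601 = 13882
25th: 13882 + 601 = 14483
26th: 14483 + 601 = 15084

11478, 12079, 12680, 13281, 13882, 14483, 15084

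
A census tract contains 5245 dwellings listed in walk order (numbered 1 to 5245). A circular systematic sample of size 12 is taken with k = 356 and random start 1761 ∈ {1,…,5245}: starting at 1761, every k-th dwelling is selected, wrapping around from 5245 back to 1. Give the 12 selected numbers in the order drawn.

1761, 2117, 2473, 2829, 3185, 3541, 3897, 4253, 4609, 4965, 76, 432

Selection 1: 1761
Selection 2: 1761 + 356 = 2117
Selection 3: 2117 + 356 = 2473
Selection 4: 2473 + 356 = 2829
Selection 5: 2829 + 356 = 3185
Selection 6: 3185 + 356 = 3541
Selection 7: 3541 + 356 = 3897
Selection 8: 3897 + 356 = 4253
Selection 9: 4253 + 356 = 4609
Selection 10: 4609 + 356 = 4965
Selection 11: 4965 + 356 = 5321 → 5321 − 5245 = 76
Selection 12: 76 + 356 = 432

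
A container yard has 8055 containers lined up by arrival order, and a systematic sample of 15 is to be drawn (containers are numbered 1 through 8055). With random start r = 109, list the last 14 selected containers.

646, 1183, 1720, 2257, 2794, 3331, 3868, 4405, 4942, 5479, 6016, 6553, 7090, 7627

k = N/n = 8055/15 = 537
2nd selection = 109 + 1×537 = 646
3rd: 646 + 537 = 1183
4th: 1183 + 537 = 1720
5th: 1720 + 537 = 2257
6th: 2257 + 537 = 2794
7th: 2794 + 537 = 3331
8th: 3331 + 537 = 3868
9th: 3868 + 537 = 4405
10th: 4405 + 537 = 4942
11th: 4942 + 537 = 5479
12th: 5479 + 537 = 6016
13th: 6016 + 537 = 6553
14th: 6553 + 537 = 7090
15th: 7090 + 537 = 7627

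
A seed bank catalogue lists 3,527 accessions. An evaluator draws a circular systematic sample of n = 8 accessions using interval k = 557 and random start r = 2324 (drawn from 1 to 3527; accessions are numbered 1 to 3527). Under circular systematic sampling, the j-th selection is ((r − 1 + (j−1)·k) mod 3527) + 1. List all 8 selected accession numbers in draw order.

2324, 2881, 3438, 468, 1025, 1582, 2139, 2696

Selection 1: 2324
Selection 2: 2324 + 557 = 2881
Selection 3: 2881 + 557 = 3438
Selection 4: 3438 + 557 = 3995 → 3995 − 3527 = 468
Selection 5: 468 + 557 = 1025
Selection 6: 1025 + 557 = 1582
Selection 7: 1582 + 557 = 2139
Selection 8: 2139 + 557 = 2696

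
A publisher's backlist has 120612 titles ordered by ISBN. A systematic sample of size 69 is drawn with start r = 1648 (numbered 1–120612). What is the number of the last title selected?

120512

k = 120612/69 = 1748
69th selection = r + (69−1)·k = 1648 + 68×1748 = 1648 + 118864 = 120512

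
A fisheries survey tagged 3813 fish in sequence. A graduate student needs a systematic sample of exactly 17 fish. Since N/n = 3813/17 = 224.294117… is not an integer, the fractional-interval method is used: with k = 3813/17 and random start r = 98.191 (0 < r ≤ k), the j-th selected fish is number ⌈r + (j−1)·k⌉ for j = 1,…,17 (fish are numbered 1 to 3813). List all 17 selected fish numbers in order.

99, 323, 547, 772, 996, 1220, 1444, 1669, 1893, 2117, 2342, 2566, 2790, 3015, 3239, 3463, 3687

j=1: r + 0k = 98.191 → ⌈·⌉ = 99
j=2: r + 1k = 322.485117… → ⌈·⌉ = 323
j=3: r + 2k = 546.779235… → ⌈·⌉ = 547
j=4: r + 3k = 771.073352… → ⌈·⌉ = 772
j=5: r + 4k = 995.367470… → ⌈·⌉ = 996
j=6: r + 5k = 1219.661588… → ⌈·⌉ = 1220
j=7: r + 6k = 1443.955705… → ⌈·⌉ = 1444
j=8: r + 7k = 1668.249823… → ⌈·⌉ = 1669
j=9: r + 8k = 1892.543941… → ⌈·⌉ = 1893
j=10: r + 9k = 2116.838058… → ⌈·⌉ = 2117
j=11: r + 10k = 2341.132176… → ⌈·⌉ = 2342
j=12: r + 11k = 2565.426294… → ⌈·⌉ = 2566
j=13: r + 12k = 2789.720411… → ⌈·⌉ = 2790
j=14: r + 13k = 3014.014529… → ⌈·⌉ = 3015
j=15: r + 14k = 3238.308647… → ⌈·⌉ = 3239
j=16: r + 15k = 3462.602764… → ⌈·⌉ = 3463
j=17: r + 16k = 3686.896882… → ⌈·⌉ = 3687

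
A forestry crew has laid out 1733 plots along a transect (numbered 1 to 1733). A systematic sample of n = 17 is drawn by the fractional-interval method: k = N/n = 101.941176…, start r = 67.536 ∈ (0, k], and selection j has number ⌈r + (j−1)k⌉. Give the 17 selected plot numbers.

j=1: r + 0k = 67.536 → ⌈·⌉ = 68
j=2: r + 1k = 169.477176… → ⌈·⌉ = 170
j=3: r + 2k = 271.418352… → ⌈·⌉ = 272
j=4: r + 3k = 373.359529… → ⌈·⌉ = 374
j=5: r + 4k = 475.300705… → ⌈·⌉ = 476
j=6: r + 5k = 577.241882… → ⌈·⌉ = 578
j=7: r + 6k = 679.183058… → ⌈·⌉ = 680
j=8: r + 7k = 781.124235… → ⌈·⌉ = 782
j=9: r + 8k = 883.065411… → ⌈·⌉ = 884
j=10: r + 9k = 985.006588… → ⌈·⌉ = 986
j=11: r + 10k = 1086.947764… → ⌈·⌉ = 1087
j=12: r + 11k = 1188.888941… → ⌈·⌉ = 1189
j=13: r + 12k = 1290.830117… → ⌈·⌉ = 1291
j=14: r + 13k = 1392.771294… → ⌈·⌉ = 1393
j=15: r + 14k = 1494.712470… → ⌈·⌉ = 1495
j=16: r + 15k = 1596.653647… → ⌈·⌉ = 1597
j=17: r + 16k = 1698.594823… → ⌈·⌉ = 1699

68, 170, 272, 374, 476, 578, 680, 782, 884, 986, 1087, 1189, 1291, 1393, 1495, 1597, 1699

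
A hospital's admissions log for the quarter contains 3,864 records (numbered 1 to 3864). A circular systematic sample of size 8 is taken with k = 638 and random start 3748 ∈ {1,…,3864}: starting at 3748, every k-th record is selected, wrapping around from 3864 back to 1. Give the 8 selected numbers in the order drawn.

3748, 522, 1160, 1798, 2436, 3074, 3712, 486

Selection 1: 3748
Selection 2: 3748 + 638 = 4386 → 4386 − 3864 = 522
Selection 3: 522 + 638 = 1160
Selection 4: 1160 + 638 = 1798
Selection 5: 1798 + 638 = 2436
Selection 6: 2436 + 638 = 3074
Selection 7: 3074 + 638 = 3712
Selection 8: 3712 + 638 = 4350 → 4350 − 3864 = 486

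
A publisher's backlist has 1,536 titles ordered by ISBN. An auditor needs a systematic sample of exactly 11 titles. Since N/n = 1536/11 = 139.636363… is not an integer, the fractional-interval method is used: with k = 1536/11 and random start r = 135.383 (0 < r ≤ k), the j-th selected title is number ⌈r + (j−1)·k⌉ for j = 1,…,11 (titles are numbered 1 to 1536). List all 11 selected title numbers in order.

136, 276, 415, 555, 694, 834, 974, 1113, 1253, 1393, 1532

j=1: r + 0k = 135.383 → ⌈·⌉ = 136
j=2: r + 1k = 275.019363… → ⌈·⌉ = 276
j=3: r + 2k = 414.655727… → ⌈·⌉ = 415
j=4: r + 3k = 554.292090… → ⌈·⌉ = 555
j=5: r + 4k = 693.928454… → ⌈·⌉ = 694
j=6: r + 5k = 833.564818… → ⌈·⌉ = 834
j=7: r + 6k = 973.201181… → ⌈·⌉ = 974
j=8: r + 7k = 1112.837545… → ⌈·⌉ = 1113
j=9: r + 8k = 1252.473909… → ⌈·⌉ = 1253
j=10: r + 9k = 1392.110272… → ⌈·⌉ = 1393
j=11: r + 10k = 1531.746636… → ⌈·⌉ = 1532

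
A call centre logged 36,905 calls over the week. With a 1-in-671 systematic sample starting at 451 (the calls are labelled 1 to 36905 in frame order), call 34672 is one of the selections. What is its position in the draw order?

52

k = 671
position = (34672 − 451)/671 + 1 = 34221/671 + 1 = 51 + 1 = 52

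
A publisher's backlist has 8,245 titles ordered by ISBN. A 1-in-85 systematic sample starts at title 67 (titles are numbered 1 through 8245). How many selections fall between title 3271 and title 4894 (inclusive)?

19

k = 85
First selection ≥ 3271: 67 + ⌈(3271−67)/85⌉·85 = 67 + 38×85 = 3297
Last selection ≤ 4894: 67 + ⌊(4894−67)/85⌋·85 = 67 + 56×85 = 4827
Count = 56 − 38 + 1 = 19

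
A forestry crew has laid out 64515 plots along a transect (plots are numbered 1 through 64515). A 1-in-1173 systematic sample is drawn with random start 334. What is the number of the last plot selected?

k = 1173
55th selection = r + (55−1)·k = 334 + 54×1173 = 334 + 63342 = 63676

63676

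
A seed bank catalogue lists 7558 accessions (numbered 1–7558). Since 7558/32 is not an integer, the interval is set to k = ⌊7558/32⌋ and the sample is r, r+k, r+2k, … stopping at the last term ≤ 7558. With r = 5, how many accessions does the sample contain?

k = ⌊7558/32⌋ = 236
Achieved size = ⌊(7558 − 5)/236⌋ + 1 = ⌊7553/236⌋ + 1 = 32 + 1 = 33
(last selection: 5 + 32×236 = 7557 ≤ 7558; next would be 7793 > 7558)

33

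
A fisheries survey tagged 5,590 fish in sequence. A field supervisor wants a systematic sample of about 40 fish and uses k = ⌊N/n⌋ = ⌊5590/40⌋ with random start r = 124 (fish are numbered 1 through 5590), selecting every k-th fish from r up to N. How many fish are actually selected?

k = ⌊5590/40⌋ = 139
Achieved size = ⌊(5590 − 124)/139⌋ + 1 = ⌊5466/139⌋ + 1 = 39 + 1 = 40
(last selection: 124 + 39×139 = 5545 ≤ 5590; next would be 5684 > 5590)

40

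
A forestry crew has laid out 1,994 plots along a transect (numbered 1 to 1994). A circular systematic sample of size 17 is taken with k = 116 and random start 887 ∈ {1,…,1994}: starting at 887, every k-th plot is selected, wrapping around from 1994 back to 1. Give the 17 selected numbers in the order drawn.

Selection 1: 887
Selection 2: 887 + 116 = 1003
Selection 3: 1003 + 116 = 1119
Selection 4: 1119 + 116 = 1235
Selection 5: 1235 + 116 = 1351
Selection 6: 1351 + 116 = 1467
Selection 7: 1467 + 116 = 1583
Selection 8: 1583 + 116 = 1699
Selection 9: 1699 + 116 = 1815
Selection 10: 1815 + 116 = 1931
Selection 11: 1931 + 116 = 2047 → 2047 − 1994 = 53
Selection 12: 53 + 116 = 169
Selection 13: 169 + 116 = 285
Selection 14: 285 + 116 = 401
Selection 15: 401 + 116 = 517
Selection 16: 517 + 116 = 633
Selection 17: 633 + 116 = 749

887, 1003, 1119, 1235, 1351, 1467, 1583, 1699, 1815, 1931, 53, 169, 285, 401, 517, 633, 749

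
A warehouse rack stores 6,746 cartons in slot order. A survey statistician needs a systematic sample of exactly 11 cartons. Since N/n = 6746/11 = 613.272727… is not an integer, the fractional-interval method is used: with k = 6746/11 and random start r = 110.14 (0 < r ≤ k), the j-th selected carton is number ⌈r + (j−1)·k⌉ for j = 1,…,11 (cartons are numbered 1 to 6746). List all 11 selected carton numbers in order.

j=1: r + 0k = 110.14 → ⌈·⌉ = 111
j=2: r + 1k = 723.412727… → ⌈·⌉ = 724
j=3: r + 2k = 1336.685454… → ⌈·⌉ = 1337
j=4: r + 3k = 1949.958181… → ⌈·⌉ = 1950
j=5: r + 4k = 2563.230909… → ⌈·⌉ = 2564
j=6: r + 5k = 3176.503636… → ⌈·⌉ = 3177
j=7: r + 6k = 3789.776363… → ⌈·⌉ = 3790
j=8: r + 7k = 4403.049090… → ⌈·⌉ = 4404
j=9: r + 8k = 5016.321818… → ⌈·⌉ = 5017
j=10: r + 9k = 5629.594545… → ⌈·⌉ = 5630
j=11: r + 10k = 6242.867272… → ⌈·⌉ = 6243

111, 724, 1337, 1950, 2564, 3177, 3790, 4404, 5017, 5630, 6243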